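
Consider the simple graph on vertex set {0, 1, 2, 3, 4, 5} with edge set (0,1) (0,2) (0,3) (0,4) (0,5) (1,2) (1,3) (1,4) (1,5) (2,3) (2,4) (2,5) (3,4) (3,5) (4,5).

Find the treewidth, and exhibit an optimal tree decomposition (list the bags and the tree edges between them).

With just one bag of size 6, the width is 6 − 1 = 5, so tw(G) ≤ 5. On the other hand G contains the 6-clique {0, 1, 2, 3, 4, 5}. A clique must lie in a single bag of any decomposition, so no decomposition can have width below 5. Therefore the treewidth is 5.

Treewidth 5.
One such decomposition:
Bags: B1 = {0, 1, 2, 3, 4, 5}
Tree: (single bag)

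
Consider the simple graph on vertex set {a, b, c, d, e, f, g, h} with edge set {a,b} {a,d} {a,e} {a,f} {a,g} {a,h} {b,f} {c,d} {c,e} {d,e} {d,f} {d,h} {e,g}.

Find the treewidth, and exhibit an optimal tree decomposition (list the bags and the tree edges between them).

Treewidth 2.
One such decomposition:
Bags: B1 = {a, e, g}  B2 = {a, d, e}  B3 = {c, d, e}  B4 = {a, d, f}  B5 = {a, b, f}  B6 = {a, d, h}
Tree: B1–B2, B2–B3, B2–B4, B4–B5, B4–B6

Each bag holds 3 vertices, so the decomposition has width 2, which upper-bounds the treewidth. On the other hand G contains the 3-clique {c, d, e}. A clique must lie in a single bag of any decomposition, so no decomposition can have width below 2. The upper and lower bounds meet at 2, so that is the treewidth.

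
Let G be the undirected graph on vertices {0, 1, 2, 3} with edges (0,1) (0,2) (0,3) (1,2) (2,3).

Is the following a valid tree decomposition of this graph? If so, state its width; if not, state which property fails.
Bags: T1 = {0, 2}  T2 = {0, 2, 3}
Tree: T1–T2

A tree decomposition must satisfy three properties: every vertex lies in some bag; for every edge, both endpoints lie together in some bag; and for every vertex, the bags containing it form a connected subtree. Here vertex 1 appears in no bag, so the decomposition is invalid.

No — vertex 1 appears in no bag.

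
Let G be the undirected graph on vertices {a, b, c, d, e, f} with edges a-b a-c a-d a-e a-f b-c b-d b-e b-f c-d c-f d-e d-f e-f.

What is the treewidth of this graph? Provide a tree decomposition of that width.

Treewidth 4.
One such decomposition:
Bags: B1 = {a, b, d, e, f}  B2 = {a, b, c, d, f}
Tree: B1–B2

Every bag has size at most 5, so the width is 5 − 1 = 4 and tw(G) ≤ 4. For the lower bound, the 5 vertices {a, b, d, e, f} are pairwise adjacent, and any tree decomposition puts a clique entirely inside one bag — forcing width ≥ 4. Hence tw(G) = 4 exactly.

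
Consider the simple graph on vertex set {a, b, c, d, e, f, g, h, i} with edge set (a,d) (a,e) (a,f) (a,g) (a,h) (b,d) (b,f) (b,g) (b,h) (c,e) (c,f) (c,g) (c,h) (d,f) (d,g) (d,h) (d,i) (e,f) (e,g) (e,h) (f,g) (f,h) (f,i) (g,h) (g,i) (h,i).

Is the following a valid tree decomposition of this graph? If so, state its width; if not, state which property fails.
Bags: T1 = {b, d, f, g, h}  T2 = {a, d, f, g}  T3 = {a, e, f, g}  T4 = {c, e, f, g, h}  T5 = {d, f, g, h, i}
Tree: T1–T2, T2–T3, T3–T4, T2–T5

A tree decomposition must satisfy three properties: every vertex lies in some bag; for every edge, both endpoints lie together in some bag; and for every vertex, the bags containing it form a connected subtree. Here edge (h,a) lies in no bag, so the decomposition is invalid.

No — edge (h,a) lies in no bag.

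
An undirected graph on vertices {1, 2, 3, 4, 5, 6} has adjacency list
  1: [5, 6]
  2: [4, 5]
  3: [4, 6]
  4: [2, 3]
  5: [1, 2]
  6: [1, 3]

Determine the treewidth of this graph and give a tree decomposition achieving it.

Treewidth 2.
One optimal decomposition is:
Bags: B1 = {1, 5, 6}  B2 = {3, 5, 6}  B3 = {3, 4, 5}  B4 = {2, 4, 5}
Tree: B1–B2, B2–B3, B3–B4

Each bag holds 3 vertices, so the decomposition has width 2, which upper-bounds the treewidth. The edges 5–1–6–3–4–2–5 form a cycle, so G is not a tree and its treewidth is at least 2. The upper and lower bounds meet at 2, so that is the treewidth.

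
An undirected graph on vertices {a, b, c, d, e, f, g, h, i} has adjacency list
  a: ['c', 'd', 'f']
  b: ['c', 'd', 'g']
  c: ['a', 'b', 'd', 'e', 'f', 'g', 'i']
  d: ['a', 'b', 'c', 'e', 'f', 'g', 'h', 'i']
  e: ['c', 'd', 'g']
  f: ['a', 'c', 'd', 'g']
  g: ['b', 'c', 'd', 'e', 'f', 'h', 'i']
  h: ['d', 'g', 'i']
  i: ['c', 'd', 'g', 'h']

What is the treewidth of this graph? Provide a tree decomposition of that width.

Treewidth 3.
One such decomposition:
Bags: B1 = {c, d, f, g}  B2 = {c, d, e, g}  B3 = {c, d, g, i}  B4 = {d, g, h, i}  B5 = {a, c, d, f}  B6 = {b, c, d, g}
Tree: B1–B2, B1–B3, B3–B4, B1–B5, B1–B6

Every bag has size at most 4, so the width is 4 − 1 = 3 and tw(G) ≤ 3. For the lower bound, the 4 vertices {d, g, h, i} are pairwise adjacent, and any tree decomposition puts a clique entirely inside one bag — forcing width ≥ 3. The upper and lower bounds meet at 3, so that is the treewidth.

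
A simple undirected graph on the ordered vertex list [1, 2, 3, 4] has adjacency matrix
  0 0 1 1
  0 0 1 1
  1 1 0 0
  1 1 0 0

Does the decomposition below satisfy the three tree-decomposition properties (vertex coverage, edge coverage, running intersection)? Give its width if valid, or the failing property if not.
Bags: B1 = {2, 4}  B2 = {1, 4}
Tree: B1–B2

A tree decomposition must satisfy three properties: every vertex lies in some bag; for every edge, both endpoints lie together in some bag; and for every vertex, the bags containing it form a connected subtree. Here vertex 3 appears in no bag, so the decomposition is invalid.

No — vertex 3 appears in no bag.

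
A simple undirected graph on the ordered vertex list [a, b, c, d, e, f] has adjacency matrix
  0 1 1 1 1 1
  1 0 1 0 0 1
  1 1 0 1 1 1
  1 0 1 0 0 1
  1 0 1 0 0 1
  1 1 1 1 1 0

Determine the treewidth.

A width-3 tree decomposition is:
Bags: B1 = {a, c, e, f}  B2 = {a, b, c, f}  B3 = {a, c, d, f}
Tree: B1–B2, B2–B3
Every bag has size at most 4, so the width is 4 − 1 = 3 and tw(G) ≤ 3. Conversely, {a, c, d, f} is a clique of size 4, and the vertices of any clique must share a bag in every tree decomposition; so some bag has ≥ 4 vertices and tw(G) ≥ 3. The upper and lower bounds meet at 3, so that is the treewidth.

3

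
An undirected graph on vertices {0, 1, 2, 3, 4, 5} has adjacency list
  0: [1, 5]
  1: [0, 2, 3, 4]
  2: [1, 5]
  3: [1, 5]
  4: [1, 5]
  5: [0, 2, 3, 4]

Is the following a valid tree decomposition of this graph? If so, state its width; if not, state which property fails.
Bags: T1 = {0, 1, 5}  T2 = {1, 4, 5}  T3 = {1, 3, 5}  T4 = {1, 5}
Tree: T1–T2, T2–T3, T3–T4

A tree decomposition must satisfy three properties: every vertex lies in some bag; for every edge, both endpoints lie together in some bag; and for every vertex, the bags containing it form a connected subtree. Here vertex 2 appears in no bag, so the decomposition is invalid.

No — vertex 2 appears in no bag.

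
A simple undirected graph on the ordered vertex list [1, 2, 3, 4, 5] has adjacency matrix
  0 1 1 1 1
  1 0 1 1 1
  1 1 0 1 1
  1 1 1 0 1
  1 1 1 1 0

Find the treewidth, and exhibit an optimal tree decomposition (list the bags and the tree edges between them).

Treewidth 4.
One such decomposition:
Bags: B1 = {1, 2, 3, 4, 5}
Tree: (single bag)

With just one bag of size 5, the width is 5 − 1 = 4, so tw(G) ≤ 4. Conversely, {1, 2, 3, 4, 5} is a clique of size 5, and the vertices of any clique must share a bag in every tree decomposition; so some bag has ≥ 5 vertices and tw(G) ≥ 4. Therefore the treewidth is 4.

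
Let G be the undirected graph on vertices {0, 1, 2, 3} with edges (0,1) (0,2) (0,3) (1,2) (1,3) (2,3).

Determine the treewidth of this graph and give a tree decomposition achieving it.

With just one bag of size 4, the width is 4 − 1 = 3, so tw(G) ≤ 3. For the lower bound, the 4 vertices {0, 1, 2, 3} are pairwise adjacent, and any tree decomposition puts a clique entirely inside one bag — forcing width ≥ 3. Therefore the treewidth is 3.

Treewidth 3.
One such decomposition:
Bags: B1 = {0, 1, 2, 3}
Tree: (single bag)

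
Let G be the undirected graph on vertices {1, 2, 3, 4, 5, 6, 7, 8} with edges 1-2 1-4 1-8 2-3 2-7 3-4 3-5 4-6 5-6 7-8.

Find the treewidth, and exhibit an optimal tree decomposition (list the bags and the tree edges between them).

Each bag holds 3 vertices, so the decomposition has width 2, which upper-bounds the treewidth. Since 7–8–1–2–7 is a cycle in G, G is not acyclic. Forests are exactly the graphs of treewidth ≤ 1, so tw(G) ≥ 2. The upper and lower bounds meet at 2, so that is the treewidth.

Treewidth 2.
One optimal decomposition is:
Bags: B1 = {2, 7, 8}  B2 = {1, 2, 8}  B3 = {1, 2, 3}  B4 = {1, 3, 4}  B5 = {3, 4, 5}  B6 = {4, 5, 6}
Tree: B1–B2, B2–B3, B3–B4, B4–B5, B5–B6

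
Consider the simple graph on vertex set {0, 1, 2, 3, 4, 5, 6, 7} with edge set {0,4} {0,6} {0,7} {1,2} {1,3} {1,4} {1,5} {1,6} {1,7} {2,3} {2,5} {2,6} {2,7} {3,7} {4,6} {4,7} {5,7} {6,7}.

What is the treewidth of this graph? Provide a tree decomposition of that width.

Treewidth 3.
Bags: B1 = {1, 2, 3, 7}  B2 = {1, 2, 6, 7}  B3 = {1, 2, 5, 7}  B4 = {1, 4, 6, 7}  B5 = {0, 4, 6, 7}
Tree: B1–B2, B1–B3, B2–B4, B4–B5

Every bag has size at most 4, so the width is 4 − 1 = 3 and tw(G) ≤ 3. For the lower bound, the 4 vertices {0, 4, 6, 7} are pairwise adjacent, and any tree decomposition puts a clique entirely inside one bag — forcing width ≥ 3. Therefore the treewidth is 3.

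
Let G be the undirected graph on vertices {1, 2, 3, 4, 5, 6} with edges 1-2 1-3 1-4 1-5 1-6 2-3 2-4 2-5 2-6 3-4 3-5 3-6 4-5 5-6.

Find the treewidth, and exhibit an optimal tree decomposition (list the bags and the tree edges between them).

Treewidth 4.
Bags: B1 = {1, 2, 3, 5, 6}  B2 = {1, 2, 3, 4, 5}
Tree: B1–B2

The largest bag has 5 vertices, giving width 4; this decomposition certifies tw(G) ≤ 4. Conversely, {1, 2, 3, 4, 5} is a clique of size 5, and the vertices of any clique must share a bag in every tree decomposition; so some bag has ≥ 5 vertices and tw(G) ≥ 4. Hence tw(G) = 4 exactly.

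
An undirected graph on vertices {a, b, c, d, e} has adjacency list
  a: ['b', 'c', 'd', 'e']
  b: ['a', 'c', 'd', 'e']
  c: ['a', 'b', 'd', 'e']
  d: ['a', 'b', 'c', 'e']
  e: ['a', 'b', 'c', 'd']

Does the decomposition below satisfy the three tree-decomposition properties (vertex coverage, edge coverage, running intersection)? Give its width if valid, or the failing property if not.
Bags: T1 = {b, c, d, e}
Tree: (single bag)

A tree decomposition must satisfy three properties: every vertex lies in some bag; for every edge, both endpoints lie together in some bag; and for every vertex, the bags containing it form a connected subtree. Here vertex a appears in no bag, so the decomposition is invalid.

No — vertex a appears in no bag.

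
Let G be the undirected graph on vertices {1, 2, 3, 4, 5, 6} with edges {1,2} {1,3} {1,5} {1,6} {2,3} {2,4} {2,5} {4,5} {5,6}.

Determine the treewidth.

A width-2 tree decomposition is:
Bags: B1 = {1, 5, 6}  B2 = {1, 2, 5}  B3 = {2, 4, 5}  B4 = {1, 2, 3}
Tree: B1–B2, B2–B3, B2–B4
The largest bag has 3 vertices, giving width 2; this decomposition certifies tw(G) ≤ 2. Conversely, {1, 2, 3} is a clique of size 3, and the vertices of any clique must share a bag in every tree decomposition; so some bag has ≥ 3 vertices and tw(G) ≥ 2. Hence tw(G) = 2 exactly.

2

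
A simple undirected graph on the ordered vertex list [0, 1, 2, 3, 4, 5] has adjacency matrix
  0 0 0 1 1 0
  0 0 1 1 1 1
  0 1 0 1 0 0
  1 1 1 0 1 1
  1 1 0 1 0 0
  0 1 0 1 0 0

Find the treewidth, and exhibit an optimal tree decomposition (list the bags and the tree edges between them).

Each bag holds 3 vertices, so the decomposition has width 2, which upper-bounds the treewidth. For the lower bound, the 3 vertices {0, 3, 4} are pairwise adjacent, and any tree decomposition puts a clique entirely inside one bag — forcing width ≥ 2. Hence tw(G) = 2 exactly.

Treewidth 2.
One optimal decomposition is:
Bags: B1 = {1, 2, 3}  B2 = {1, 3, 4}  B3 = {1, 3, 5}  B4 = {0, 3, 4}
Tree: B1–B2, B2–B3, B2–B4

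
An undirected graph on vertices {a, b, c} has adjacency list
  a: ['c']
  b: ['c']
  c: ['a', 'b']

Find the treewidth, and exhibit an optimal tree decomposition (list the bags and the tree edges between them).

Treewidth 1.
Bags: B1 = {b, c}  B2 = {a, c}
Tree: B1–B2

Each bag holds 2 vertices, so the decomposition has width 1, which upper-bounds the treewidth. Any graph with an edge has treewidth ≥ 1, and G has the edge c–b. Combining the bounds, tw(G) = 1.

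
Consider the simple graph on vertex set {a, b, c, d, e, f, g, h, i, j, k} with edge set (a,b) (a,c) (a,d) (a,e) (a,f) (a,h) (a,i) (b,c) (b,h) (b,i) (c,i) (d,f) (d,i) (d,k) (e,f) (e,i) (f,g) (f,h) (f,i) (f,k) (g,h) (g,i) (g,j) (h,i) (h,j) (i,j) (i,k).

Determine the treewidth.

3

A width-3 tree decomposition is:
Bags: B1 = {a, b, h, i}  B2 = {a, f, h, i}  B3 = {a, d, f, i}  B4 = {d, f, i, k}  B5 = {a, b, c, i}  B6 = {f, g, h, i}  B7 = {a, e, f, i}  B8 = {g, h, i, j}
Tree: B1–B2, B2–B3, B3–B4, B1–B5, B2–B6, B3–B7, B6–B8
Each bag holds 4 vertices, so the decomposition has width 3, which upper-bounds the treewidth. For the lower bound, the 4 vertices {g, h, i, j} are pairwise adjacent, and any tree decomposition puts a clique entirely inside one bag — forcing width ≥ 3. Therefore the treewidth is 3.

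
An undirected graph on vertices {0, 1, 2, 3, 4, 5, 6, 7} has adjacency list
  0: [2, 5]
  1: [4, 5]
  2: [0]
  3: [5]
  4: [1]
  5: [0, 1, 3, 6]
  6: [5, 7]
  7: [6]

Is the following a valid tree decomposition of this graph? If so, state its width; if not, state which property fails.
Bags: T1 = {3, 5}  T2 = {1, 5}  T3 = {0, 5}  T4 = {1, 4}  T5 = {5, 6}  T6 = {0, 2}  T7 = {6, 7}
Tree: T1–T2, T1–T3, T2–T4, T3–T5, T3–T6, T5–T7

Every vertex of G appears in some bag (union = {0, 1, 2, 3, 4, 5, 6, 7}); every edge is covered by a bag; and for each vertex v the set of bags containing v is connected in the bag tree. The decomposition is therefore valid. The largest bag has 2 vertices, so the width is 1.

Yes; width 1.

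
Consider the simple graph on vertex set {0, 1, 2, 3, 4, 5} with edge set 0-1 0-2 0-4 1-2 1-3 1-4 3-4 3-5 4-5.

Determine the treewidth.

A width-2 tree decomposition is:
Bags: B1 = {0, 1, 4}  B2 = {1, 3, 4}  B3 = {3, 4, 5}  B4 = {0, 1, 2}
Tree: B1–B2, B2–B3, B1–B4
The largest bag has 3 vertices, giving width 2; this decomposition certifies tw(G) ≤ 2. Conversely, {0, 1, 2} is a clique of size 3, and the vertices of any clique must share a bag in every tree decomposition; so some bag has ≥ 3 vertices and tw(G) ≥ 2. Combining the bounds, tw(G) = 2.

2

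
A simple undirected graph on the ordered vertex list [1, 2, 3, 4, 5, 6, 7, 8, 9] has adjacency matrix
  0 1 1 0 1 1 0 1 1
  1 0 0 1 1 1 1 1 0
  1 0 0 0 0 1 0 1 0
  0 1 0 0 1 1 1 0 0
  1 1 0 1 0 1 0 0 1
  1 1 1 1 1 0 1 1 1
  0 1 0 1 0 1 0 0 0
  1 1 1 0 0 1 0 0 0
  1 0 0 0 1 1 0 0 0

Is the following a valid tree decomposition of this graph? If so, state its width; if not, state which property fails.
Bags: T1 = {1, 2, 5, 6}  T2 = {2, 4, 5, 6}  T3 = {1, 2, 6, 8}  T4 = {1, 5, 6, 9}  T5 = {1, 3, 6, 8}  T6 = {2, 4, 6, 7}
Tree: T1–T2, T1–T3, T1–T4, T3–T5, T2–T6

Every vertex of G appears in some bag (union = {1, 2, 3, 4, 5, 6, 7, 8, 9}); every edge is covered by a bag; and for each vertex v the set of bags containing v is connected in the bag tree. The decomposition is therefore valid. The largest bag has 4 vertices, so the width is 3.

Yes; width 3.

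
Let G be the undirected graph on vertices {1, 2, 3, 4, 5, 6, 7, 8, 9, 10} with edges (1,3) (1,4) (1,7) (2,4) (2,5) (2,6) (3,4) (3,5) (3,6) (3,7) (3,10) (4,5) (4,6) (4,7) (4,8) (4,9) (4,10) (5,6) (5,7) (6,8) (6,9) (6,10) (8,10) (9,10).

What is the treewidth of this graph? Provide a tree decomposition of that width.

The largest bag has 4 vertices, giving width 3; this decomposition certifies tw(G) ≤ 3. For the lower bound, the 4 vertices {1, 3, 4, 7} are pairwise adjacent, and any tree decomposition puts a clique entirely inside one bag — forcing width ≥ 3. Therefore the treewidth is 3.

Treewidth 3.
One such decomposition:
Bags: B1 = {3, 4, 6, 10}  B2 = {3, 4, 5, 6}  B3 = {2, 4, 5, 6}  B4 = {3, 4, 5, 7}  B5 = {4, 6, 8, 10}  B6 = {4, 6, 9, 10}  B7 = {1, 3, 4, 7}
Tree: B1–B2, B2–B3, B2–B4, B1–B5, B5–B6, B4–B7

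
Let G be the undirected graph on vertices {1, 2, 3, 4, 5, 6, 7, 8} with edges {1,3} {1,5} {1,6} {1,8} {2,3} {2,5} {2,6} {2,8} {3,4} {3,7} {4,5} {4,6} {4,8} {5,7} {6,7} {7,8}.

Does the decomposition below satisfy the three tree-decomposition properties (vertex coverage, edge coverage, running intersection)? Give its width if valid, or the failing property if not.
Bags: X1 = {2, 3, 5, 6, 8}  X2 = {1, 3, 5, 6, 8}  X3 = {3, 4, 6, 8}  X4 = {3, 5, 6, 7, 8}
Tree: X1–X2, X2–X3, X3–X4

A tree decomposition must satisfy three properties: every vertex lies in some bag; for every edge, both endpoints lie together in some bag; and for every vertex, the bags containing it form a connected subtree. Here edge (5,4) lies in no bag, so the decomposition is invalid.

No — edge (5,4) lies in no bag.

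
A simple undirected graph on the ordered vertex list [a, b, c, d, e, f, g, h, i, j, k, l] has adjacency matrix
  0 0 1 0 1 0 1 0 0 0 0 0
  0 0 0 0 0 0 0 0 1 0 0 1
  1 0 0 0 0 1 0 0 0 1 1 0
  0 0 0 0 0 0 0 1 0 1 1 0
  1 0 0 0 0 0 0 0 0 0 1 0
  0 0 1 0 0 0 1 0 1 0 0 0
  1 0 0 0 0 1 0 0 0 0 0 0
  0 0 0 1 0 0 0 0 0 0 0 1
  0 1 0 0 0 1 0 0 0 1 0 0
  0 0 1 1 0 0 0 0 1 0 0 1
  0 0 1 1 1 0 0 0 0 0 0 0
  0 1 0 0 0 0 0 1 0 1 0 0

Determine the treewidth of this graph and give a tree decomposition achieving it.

Each bag holds 4 vertices, so the decomposition has width 3, which upper-bounds the treewidth. For the lower bound: the 4 vertex sets {a,e,g}, {f}, {c}, {d,i,j,k} are disjoint, each induces a connected subgraph, and every pair is joined by at least one edge of G. Contracting each set to a single vertex therefore yields K_{4} as a minor, and since treewidth is minor-monotone, tw(G) ≥ tw(K_{4}) = 3. The upper and lower bounds meet at 3, so that is the treewidth.

Treewidth 3.
One such decomposition:
Bags: B1 = {a, e, f, g}  B2 = {a, c, e, f}  B3 = {c, e, f, k}  B4 = {c, f, i, k}  B5 = {c, i, j, k}  B6 = {d, i, j, k}  B7 = {b, d, i, j}  B8 = {b, d, j, l}  B9 = {b, d, h, l}
Tree: B1–B2, B2–B3, B3–B4, B4–B5, B5–B6, B6–B7, B7–B8, B8–B9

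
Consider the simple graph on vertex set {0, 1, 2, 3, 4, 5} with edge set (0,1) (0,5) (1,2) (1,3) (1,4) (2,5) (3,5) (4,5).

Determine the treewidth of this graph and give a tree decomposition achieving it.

Treewidth 2.
Bags: B1 = {1, 2, 5}  B2 = {1, 4, 5}  B3 = {1, 3, 5}  B4 = {0, 1, 5}
Tree: B1–B2, B2–B3, B3–B4

Each bag holds 3 vertices, so the decomposition has width 2, which upper-bounds the treewidth. The edges 5–2–1–4–5 form a cycle, so G is not a tree and its treewidth is at least 2. Hence tw(G) = 2 exactly.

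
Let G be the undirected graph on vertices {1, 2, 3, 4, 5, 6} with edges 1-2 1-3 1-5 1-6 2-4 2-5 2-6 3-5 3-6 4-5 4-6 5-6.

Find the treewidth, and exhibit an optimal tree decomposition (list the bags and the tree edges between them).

Treewidth 3.
One optimal decomposition is:
Bags: B1 = {1, 2, 5, 6}  B2 = {1, 3, 5, 6}  B3 = {2, 4, 5, 6}
Tree: B1–B2, B1–B3

Each bag holds 4 vertices, so the decomposition has width 3, which upper-bounds the treewidth. For the lower bound, the 4 vertices {1, 2, 5, 6} are pairwise adjacent, and any tree decomposition puts a clique entirely inside one bag — forcing width ≥ 3. Combining the bounds, tw(G) = 3.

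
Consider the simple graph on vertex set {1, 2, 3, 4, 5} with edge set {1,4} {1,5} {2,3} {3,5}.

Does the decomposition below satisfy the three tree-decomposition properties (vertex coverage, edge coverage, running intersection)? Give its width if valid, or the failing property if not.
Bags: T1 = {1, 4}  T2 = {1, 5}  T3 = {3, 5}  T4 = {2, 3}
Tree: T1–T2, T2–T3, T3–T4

Checking the three conditions: (i) the bags cover all of {1, 2, 3, 4, 5}; (ii) for each edge, some bag contains both endpoints; (iii) the bags containing any fixed vertex form a subtree. All hold, so the decomposition is valid with width 2 − 1 = 1.

Yes; width 1.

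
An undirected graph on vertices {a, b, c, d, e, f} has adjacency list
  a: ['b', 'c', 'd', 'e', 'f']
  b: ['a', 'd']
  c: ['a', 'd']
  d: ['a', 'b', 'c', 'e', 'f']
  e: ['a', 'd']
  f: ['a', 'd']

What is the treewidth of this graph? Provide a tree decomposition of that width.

Each bag holds 3 vertices, so the decomposition has width 2, which upper-bounds the treewidth. On the other hand G contains the 3-clique {a, d, e}. A clique must lie in a single bag of any decomposition, so no decomposition can have width below 2. Hence tw(G) = 2 exactly.

Treewidth 2.
Bags: B1 = {a, d, e}  B2 = {a, c, d}  B3 = {a, b, d}  B4 = {a, d, f}
Tree: B1–B2, B1–B3, B2–B4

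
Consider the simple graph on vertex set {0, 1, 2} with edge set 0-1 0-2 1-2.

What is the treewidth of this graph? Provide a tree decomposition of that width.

A single bag containing all 3 vertices is trivially a valid decomposition of width 2. For the lower bound, the 3 vertices {0, 1, 2} are pairwise adjacent, and any tree decomposition puts a clique entirely inside one bag — forcing width ≥ 2. Hence tw(G) = 2 exactly.

Treewidth 2.
One optimal decomposition is:
Bags: B1 = {0, 1, 2}
Tree: (single bag)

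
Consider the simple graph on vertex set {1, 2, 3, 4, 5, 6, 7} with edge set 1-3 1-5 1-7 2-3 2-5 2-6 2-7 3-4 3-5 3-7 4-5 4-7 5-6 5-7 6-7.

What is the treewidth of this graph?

3

A width-3 tree decomposition is:
Bags: B1 = {1, 3, 5, 7}  B2 = {3, 4, 5, 7}  B3 = {2, 3, 5, 7}  B4 = {2, 5, 6, 7}
Tree: B1–B2, B2–B3, B3–B4
Every bag has size at most 4, so the width is 4 − 1 = 3 and tw(G) ≤ 3. On the other hand G contains the 4-clique {1, 3, 5, 7}. A clique must lie in a single bag of any decomposition, so no decomposition can have width below 3. The upper and lower bounds meet at 3, so that is the treewidth.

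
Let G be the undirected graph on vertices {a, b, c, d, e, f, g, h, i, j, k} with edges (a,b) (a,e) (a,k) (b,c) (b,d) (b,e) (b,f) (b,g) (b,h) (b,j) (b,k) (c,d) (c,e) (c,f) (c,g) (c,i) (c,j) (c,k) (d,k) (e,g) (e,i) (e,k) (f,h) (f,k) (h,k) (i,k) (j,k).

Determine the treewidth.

A width-3 tree decomposition is:
Bags: B1 = {b, c, e, k}  B2 = {b, c, f, k}  B3 = {b, f, h, k}  B4 = {b, c, d, k}  B5 = {a, b, e, k}  B6 = {b, c, j, k}  B7 = {c, e, i, k}  B8 = {b, c, e, g}
Tree: B1–B2, B2–B3, B1–B4, B1–B5, B1–B6, B1–B7, B1–B8
Each bag holds 4 vertices, so the decomposition has width 3, which upper-bounds the treewidth. On the other hand G contains the 4-clique {b, c, e, g}. A clique must lie in a single bag of any decomposition, so no decomposition can have width below 3. Combining the bounds, tw(G) = 3.

3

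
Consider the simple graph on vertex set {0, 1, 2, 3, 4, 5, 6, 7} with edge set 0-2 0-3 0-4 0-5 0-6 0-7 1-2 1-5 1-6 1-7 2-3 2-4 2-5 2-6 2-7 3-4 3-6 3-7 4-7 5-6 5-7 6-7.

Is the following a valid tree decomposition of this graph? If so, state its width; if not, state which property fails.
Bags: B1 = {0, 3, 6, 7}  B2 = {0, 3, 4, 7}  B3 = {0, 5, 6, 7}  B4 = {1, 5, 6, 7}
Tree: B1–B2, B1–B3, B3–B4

A tree decomposition must satisfy three properties: every vertex lies in some bag; for every edge, both endpoints lie together in some bag; and for every vertex, the bags containing it form a connected subtree. Here vertex 2 appears in no bag, so the decomposition is invalid.

No — vertex 2 appears in no bag.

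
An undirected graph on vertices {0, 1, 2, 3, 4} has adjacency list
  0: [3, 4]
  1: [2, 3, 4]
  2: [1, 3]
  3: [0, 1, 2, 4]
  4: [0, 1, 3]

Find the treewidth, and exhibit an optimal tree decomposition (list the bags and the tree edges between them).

The largest bag has 3 vertices, giving width 2; this decomposition certifies tw(G) ≤ 2. For the lower bound, the 3 vertices {0, 3, 4} are pairwise adjacent, and any tree decomposition puts a clique entirely inside one bag — forcing width ≥ 2. Hence tw(G) = 2 exactly.

Treewidth 2.
One such decomposition:
Bags: B1 = {1, 2, 3}  B2 = {1, 3, 4}  B3 = {0, 3, 4}
Tree: B1–B2, B2–B3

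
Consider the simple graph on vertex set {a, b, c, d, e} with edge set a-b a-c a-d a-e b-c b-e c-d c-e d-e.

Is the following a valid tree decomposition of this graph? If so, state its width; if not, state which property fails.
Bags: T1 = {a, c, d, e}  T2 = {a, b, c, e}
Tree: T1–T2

Every vertex of G appears in some bag (union = {a, b, c, d, e}); every edge is covered by a bag; and for each vertex v the set of bags containing v is connected in the bag tree. The decomposition is therefore valid. The largest bag has 4 vertices, so the width is 3.

Yes; width 3.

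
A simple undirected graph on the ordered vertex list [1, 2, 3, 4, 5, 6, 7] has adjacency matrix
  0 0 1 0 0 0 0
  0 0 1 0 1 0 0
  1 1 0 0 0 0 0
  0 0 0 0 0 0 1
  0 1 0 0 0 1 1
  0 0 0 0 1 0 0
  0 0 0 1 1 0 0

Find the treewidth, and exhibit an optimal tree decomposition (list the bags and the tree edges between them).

Treewidth 1.
Bags: B1 = {2, 5}  B2 = {5, 7}  B3 = {2, 3}  B4 = {4, 7}  B5 = {5, 6}  B6 = {1, 3}
Tree: B1–B2, B1–B3, B2–B4, B1–B5, B3–B6

The largest bag has 2 vertices, giving width 1; this decomposition certifies tw(G) ≤ 1. Any graph with an edge has treewidth ≥ 1, and G has the edge 2–5. The upper and lower bounds meet at 1, so that is the treewidth.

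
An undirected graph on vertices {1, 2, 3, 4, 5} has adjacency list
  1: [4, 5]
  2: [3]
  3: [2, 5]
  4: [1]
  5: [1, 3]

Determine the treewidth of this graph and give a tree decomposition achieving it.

Treewidth 1.
Bags: B1 = {2, 3}  B2 = {3, 5}  B3 = {1, 5}  B4 = {1, 4}
Tree: B1–B2, B2–B3, B3–B4

Every bag has size at most 2, so the width is 2 − 1 = 1 and tw(G) ≤ 1. Since G has at least one edge (e.g. 2–3), it is not an edgeless graph, so tw(G) ≥ 1. Combining the bounds, tw(G) = 1.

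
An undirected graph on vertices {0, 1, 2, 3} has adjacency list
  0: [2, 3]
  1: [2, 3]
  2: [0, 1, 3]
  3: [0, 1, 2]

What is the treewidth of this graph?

A width-2 tree decomposition is:
Bags: B1 = {0, 2, 3}  B2 = {1, 2, 3}
Tree: B1–B2
Every bag has size at most 3, so the width is 3 − 1 = 2 and tw(G) ≤ 2. On the other hand G contains the 3-clique {0, 2, 3}. A clique must lie in a single bag of any decomposition, so no decomposition can have width below 2. Hence tw(G) = 2 exactly.

2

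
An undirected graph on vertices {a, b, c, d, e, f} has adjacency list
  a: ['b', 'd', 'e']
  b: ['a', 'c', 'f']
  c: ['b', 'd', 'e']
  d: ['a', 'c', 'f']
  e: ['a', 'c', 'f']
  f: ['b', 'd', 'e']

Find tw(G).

A width-3 tree decomposition is:
Bags: B1 = {b, d, e, f}  B2 = {b, c, d, e}  B3 = {a, b, d, e}
Tree: B1–B2, B2–B3
The largest bag has 4 vertices, giving width 3; this decomposition certifies tw(G) ≤ 3. For the lower bound: the 4 vertex sets {b,f}, {c,d}, {e}, {a} are disjoint, each induces a connected subgraph, and every pair is joined by at least one edge of G. Contracting each set to a single vertex therefore yields K_{4} as a minor, and since treewidth is minor-monotone, tw(G) ≥ tw(K_{4}) = 3. Hence tw(G) = 3 exactly.

3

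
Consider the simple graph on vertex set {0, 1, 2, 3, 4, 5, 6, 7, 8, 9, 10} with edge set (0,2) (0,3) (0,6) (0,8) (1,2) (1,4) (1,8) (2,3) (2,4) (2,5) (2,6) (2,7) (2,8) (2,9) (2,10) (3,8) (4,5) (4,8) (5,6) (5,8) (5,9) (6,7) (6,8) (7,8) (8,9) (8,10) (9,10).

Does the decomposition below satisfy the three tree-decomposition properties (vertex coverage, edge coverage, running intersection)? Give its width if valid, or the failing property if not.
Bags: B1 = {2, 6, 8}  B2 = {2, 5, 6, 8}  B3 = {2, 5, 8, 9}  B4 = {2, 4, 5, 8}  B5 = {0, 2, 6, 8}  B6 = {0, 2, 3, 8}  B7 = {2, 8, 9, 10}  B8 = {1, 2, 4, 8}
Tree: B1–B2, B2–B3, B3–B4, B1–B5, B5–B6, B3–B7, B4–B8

A tree decomposition must satisfy three properties: every vertex lies in some bag; for every edge, both endpoints lie together in some bag; and for every vertex, the bags containing it form a connected subtree. Here vertex 7 appears in no bag, so the decomposition is invalid.

No — vertex 7 appears in no bag.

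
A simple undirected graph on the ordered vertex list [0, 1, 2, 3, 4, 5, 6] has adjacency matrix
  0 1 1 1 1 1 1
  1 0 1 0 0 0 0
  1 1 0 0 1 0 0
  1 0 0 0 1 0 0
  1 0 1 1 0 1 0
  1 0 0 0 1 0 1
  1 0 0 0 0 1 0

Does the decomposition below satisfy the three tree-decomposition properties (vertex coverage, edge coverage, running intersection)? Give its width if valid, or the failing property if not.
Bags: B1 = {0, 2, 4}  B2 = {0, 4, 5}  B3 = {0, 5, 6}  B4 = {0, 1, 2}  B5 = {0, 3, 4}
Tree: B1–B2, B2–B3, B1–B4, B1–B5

Checking the three conditions: (i) the bags cover all of {0, 1, 2, 3, 4, 5, 6}; (ii) for each edge, some bag contains both endpoints; (iii) the bags containing any fixed vertex form a subtree. All hold, so the decomposition is valid with width 3 − 1 = 2.

Yes; width 2.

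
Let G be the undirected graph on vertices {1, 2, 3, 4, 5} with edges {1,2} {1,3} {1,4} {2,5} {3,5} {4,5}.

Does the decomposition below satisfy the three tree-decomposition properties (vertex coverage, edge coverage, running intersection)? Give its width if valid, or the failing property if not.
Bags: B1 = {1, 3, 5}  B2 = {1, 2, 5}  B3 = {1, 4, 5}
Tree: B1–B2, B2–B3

Yes; width 2.

Vertex coverage: the bags together contain {1, 2, 3, 4, 5}, the full vertex set. Edge coverage: each edge of G has both endpoints in at least one bag. Running intersection: for every vertex, the bags containing it form a connected subtree. All three properties hold, so this is a valid tree decomposition of width max|bag| − 1 = 2, and hence tw(G) ≤ 2.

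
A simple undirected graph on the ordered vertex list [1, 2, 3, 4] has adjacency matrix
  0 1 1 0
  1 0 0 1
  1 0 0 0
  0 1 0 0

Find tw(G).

1

A width-1 tree decomposition is:
Bags: B1 = {1, 3}  B2 = {1, 2}  B3 = {2, 4}
Tree: B1–B2, B2–B3
Every bag has size at most 2, so the width is 2 − 1 = 1 and tw(G) ≤ 1. Since G has at least one edge (e.g. 3–1), it is not an edgeless graph, so tw(G) ≥ 1. Combining the bounds, tw(G) = 1.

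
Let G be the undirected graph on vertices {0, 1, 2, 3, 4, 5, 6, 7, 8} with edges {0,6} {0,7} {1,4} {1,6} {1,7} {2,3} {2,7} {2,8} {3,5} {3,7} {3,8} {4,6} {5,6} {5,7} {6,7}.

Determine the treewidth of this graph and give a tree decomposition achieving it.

Every bag has size at most 3, so the width is 3 − 1 = 2 and tw(G) ≤ 2. On the other hand G contains the 3-clique {2, 3, 8}. A clique must lie in a single bag of any decomposition, so no decomposition can have width below 2. Combining the bounds, tw(G) = 2.

Treewidth 2.
One optimal decomposition is:
Bags: B1 = {1, 6, 7}  B2 = {1, 4, 6}  B3 = {5, 6, 7}  B4 = {3, 5, 7}  B5 = {0, 6, 7}  B6 = {2, 3, 7}  B7 = {2, 3, 8}
Tree: B1–B2, B1–B3, B3–B4, B1–B5, B4–B6, B6–B7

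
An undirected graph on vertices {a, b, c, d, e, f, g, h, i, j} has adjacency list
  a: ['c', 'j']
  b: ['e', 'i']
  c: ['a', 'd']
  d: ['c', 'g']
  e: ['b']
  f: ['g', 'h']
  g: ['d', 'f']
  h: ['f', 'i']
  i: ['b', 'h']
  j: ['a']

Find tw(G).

1

A width-1 tree decomposition is:
Bags: B1 = {b, e}  B2 = {b, i}  B3 = {h, i}  B4 = {f, h}  B5 = {f, g}  B6 = {d, g}  B7 = {c, d}  B8 = {a, c}  B9 = {a, j}
Tree: B1–B2, B2–B3, B3–B4, B4–B5, B5–B6, B6–B7, B7–B8, B8–B9
Every bag has size at most 2, so the width is 2 − 1 = 1 and tw(G) ≤ 1. G has an edge, so its treewidth is at least 1. Combining the bounds, tw(G) = 1.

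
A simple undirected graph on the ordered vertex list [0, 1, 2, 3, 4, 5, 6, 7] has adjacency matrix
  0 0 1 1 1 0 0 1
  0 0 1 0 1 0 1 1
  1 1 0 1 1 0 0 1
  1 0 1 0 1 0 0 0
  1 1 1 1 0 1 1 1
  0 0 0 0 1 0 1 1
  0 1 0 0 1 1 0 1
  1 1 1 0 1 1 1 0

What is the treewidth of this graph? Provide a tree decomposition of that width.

Each bag holds 4 vertices, so the decomposition has width 3, which upper-bounds the treewidth. Conversely, {0, 2, 3, 4} is a clique of size 4, and the vertices of any clique must share a bag in every tree decomposition; so some bag has ≥ 4 vertices and tw(G) ≥ 3. Hence tw(G) = 3 exactly.

Treewidth 3.
One optimal decomposition is:
Bags: B1 = {0, 2, 3, 4}  B2 = {0, 2, 4, 7}  B3 = {1, 2, 4, 7}  B4 = {1, 4, 6, 7}  B5 = {4, 5, 6, 7}
Tree: B1–B2, B2–B3, B3–B4, B4–B5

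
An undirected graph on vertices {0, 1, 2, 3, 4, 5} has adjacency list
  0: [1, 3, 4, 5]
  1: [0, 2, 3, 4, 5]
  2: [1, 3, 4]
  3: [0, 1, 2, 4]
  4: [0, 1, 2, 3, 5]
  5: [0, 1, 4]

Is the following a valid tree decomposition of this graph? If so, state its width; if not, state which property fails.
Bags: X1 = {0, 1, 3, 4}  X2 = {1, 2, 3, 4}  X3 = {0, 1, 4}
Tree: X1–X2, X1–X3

A tree decomposition must satisfy three properties: every vertex lies in some bag; for every edge, both endpoints lie together in some bag; and for every vertex, the bags containing it form a connected subtree. Here vertex 5 appears in no bag, so the decomposition is invalid.

No — vertex 5 appears in no bag.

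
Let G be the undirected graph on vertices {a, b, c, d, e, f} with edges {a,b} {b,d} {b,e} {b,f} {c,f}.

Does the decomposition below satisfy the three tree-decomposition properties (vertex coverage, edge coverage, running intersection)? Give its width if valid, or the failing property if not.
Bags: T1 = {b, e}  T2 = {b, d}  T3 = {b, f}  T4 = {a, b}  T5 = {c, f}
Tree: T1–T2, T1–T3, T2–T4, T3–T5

Yes; width 1.

Vertex coverage: the bags together contain {a, b, c, d, e, f}, the full vertex set. Edge coverage: each edge of G has both endpoints in at least one bag. Running intersection: for every vertex, the bags containing it form a connected subtree. All three properties hold, so this is a valid tree decomposition of width max|bag| − 1 = 1, and hence tw(G) ≤ 1.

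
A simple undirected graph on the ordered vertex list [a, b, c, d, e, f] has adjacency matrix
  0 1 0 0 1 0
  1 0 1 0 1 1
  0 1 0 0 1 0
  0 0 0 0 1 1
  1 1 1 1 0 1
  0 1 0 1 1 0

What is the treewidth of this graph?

A width-2 tree decomposition is:
Bags: B1 = {a, b, e}  B2 = {b, e, f}  B3 = {d, e, f}  B4 = {b, c, e}
Tree: B1–B2, B2–B3, B1–B4
The largest bag has 3 vertices, giving width 2; this decomposition certifies tw(G) ≤ 2. On the other hand G contains the 3-clique {d, e, f}. A clique must lie in a single bag of any decomposition, so no decomposition can have width below 2. The upper and lower bounds meet at 2, so that is the treewidth.

2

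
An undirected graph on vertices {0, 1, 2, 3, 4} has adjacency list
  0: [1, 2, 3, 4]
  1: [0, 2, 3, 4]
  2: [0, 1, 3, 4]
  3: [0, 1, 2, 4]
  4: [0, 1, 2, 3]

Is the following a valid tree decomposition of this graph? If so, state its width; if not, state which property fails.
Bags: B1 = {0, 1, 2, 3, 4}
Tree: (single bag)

Yes; width 4.

Every vertex of G appears in some bag (union = {0, 1, 2, 3, 4}); every edge is covered by a bag; and for each vertex v the set of bags containing v is connected in the bag tree. The decomposition is therefore valid. The largest bag has 5 vertices, so the width is 4.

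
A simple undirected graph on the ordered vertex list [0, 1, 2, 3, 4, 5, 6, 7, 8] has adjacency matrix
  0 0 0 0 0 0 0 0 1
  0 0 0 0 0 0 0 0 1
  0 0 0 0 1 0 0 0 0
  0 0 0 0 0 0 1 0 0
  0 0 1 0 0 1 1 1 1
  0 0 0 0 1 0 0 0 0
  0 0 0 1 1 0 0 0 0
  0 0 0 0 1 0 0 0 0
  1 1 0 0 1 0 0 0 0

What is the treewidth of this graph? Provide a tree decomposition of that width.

Treewidth 1.
One optimal decomposition is:
Bags: B1 = {3, 6}  B2 = {4, 6}  B3 = {4, 5}  B4 = {4, 8}  B5 = {0, 8}  B6 = {1, 8}  B7 = {4, 7}  B8 = {2, 4}
Tree: B1–B2, B2–B3, B2–B4, B4–B5, B4–B6, B2–B7, B7–B8

Every bag has size at most 2, so the width is 2 − 1 = 1 and tw(G) ≤ 1. Any graph with an edge has treewidth ≥ 1, and G has the edge 6–3. Hence tw(G) = 1 exactly.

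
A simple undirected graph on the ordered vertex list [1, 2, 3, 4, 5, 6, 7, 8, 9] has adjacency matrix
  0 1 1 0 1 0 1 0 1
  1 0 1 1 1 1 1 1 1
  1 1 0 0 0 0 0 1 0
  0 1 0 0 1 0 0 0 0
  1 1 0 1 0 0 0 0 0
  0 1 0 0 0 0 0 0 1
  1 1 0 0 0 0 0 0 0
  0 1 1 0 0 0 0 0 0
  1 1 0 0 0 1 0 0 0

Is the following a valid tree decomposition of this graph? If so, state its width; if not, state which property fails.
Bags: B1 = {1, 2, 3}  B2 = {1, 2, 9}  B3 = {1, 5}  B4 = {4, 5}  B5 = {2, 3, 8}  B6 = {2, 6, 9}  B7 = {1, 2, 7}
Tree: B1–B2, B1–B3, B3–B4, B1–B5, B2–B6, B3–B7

A tree decomposition must satisfy three properties: every vertex lies in some bag; for every edge, both endpoints lie together in some bag; and for every vertex, the bags containing it form a connected subtree. Here edge (2,5) lies in no bag, so the decomposition is invalid.

No — edge (2,5) lies in no bag.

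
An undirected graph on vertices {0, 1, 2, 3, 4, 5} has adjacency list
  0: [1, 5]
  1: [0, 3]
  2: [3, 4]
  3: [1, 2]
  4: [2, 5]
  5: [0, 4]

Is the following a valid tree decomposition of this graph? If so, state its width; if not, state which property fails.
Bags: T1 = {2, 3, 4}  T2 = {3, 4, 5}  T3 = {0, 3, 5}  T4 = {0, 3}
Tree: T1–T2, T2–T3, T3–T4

No — vertex 1 appears in no bag.

A tree decomposition must satisfy three properties: every vertex lies in some bag; for every edge, both endpoints lie together in some bag; and for every vertex, the bags containing it form a connected subtree. Here vertex 1 appears in no bag, so the decomposition is invalid.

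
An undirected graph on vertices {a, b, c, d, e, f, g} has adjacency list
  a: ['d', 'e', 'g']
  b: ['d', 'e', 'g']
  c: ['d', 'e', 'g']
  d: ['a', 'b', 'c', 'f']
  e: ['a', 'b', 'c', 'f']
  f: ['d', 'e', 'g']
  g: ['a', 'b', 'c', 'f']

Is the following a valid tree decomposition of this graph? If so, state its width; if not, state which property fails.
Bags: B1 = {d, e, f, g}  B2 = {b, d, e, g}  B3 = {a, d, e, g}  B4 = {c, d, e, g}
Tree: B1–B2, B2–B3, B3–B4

Yes; width 3.

Checking the three conditions: (i) the bags cover all of {a, b, c, d, e, f, g}; (ii) for each edge, some bag contains both endpoints; (iii) the bags containing any fixed vertex form a subtree. All hold, so the decomposition is valid with width 4 − 1 = 3.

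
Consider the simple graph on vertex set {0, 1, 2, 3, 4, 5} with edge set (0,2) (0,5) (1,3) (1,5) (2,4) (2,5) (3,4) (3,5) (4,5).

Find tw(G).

2

A width-2 tree decomposition is:
Bags: B1 = {1, 3, 5}  B2 = {3, 4, 5}  B3 = {2, 4, 5}  B4 = {0, 2, 5}
Tree: B1–B2, B2–B3, B3–B4
Every bag has size at most 3, so the width is 3 − 1 = 2 and tw(G) ≤ 2. Conversely, {1, 3, 5} is a clique of size 3, and the vertices of any clique must share a bag in every tree decomposition; so some bag has ≥ 3 vertices and tw(G) ≥ 2. Hence tw(G) = 2 exactly.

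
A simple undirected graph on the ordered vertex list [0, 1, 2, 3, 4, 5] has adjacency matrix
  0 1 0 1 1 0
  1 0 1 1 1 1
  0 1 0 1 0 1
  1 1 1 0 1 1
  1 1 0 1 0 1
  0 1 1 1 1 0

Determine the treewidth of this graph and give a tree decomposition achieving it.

The largest bag has 4 vertices, giving width 3; this decomposition certifies tw(G) ≤ 3. For the lower bound, the 4 vertices {1, 2, 3, 5} are pairwise adjacent, and any tree decomposition puts a clique entirely inside one bag — forcing width ≥ 3. The upper and lower bounds meet at 3, so that is the treewidth.

Treewidth 3.
One optimal decomposition is:
Bags: B1 = {1, 3, 4, 5}  B2 = {1, 2, 3, 5}  B3 = {0, 1, 3, 4}
Tree: B1–B2, B1–B3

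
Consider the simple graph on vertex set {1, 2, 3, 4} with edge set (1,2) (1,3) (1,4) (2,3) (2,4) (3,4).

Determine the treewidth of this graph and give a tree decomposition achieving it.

Treewidth 3.
One such decomposition:
Bags: B1 = {1, 2, 3, 4}
Tree: (single bag)

With just one bag of size 4, the width is 4 − 1 = 3, so tw(G) ≤ 3. On the other hand G contains the 4-clique {1, 2, 3, 4}. A clique must lie in a single bag of any decomposition, so no decomposition can have width below 3. Combining the bounds, tw(G) = 3.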